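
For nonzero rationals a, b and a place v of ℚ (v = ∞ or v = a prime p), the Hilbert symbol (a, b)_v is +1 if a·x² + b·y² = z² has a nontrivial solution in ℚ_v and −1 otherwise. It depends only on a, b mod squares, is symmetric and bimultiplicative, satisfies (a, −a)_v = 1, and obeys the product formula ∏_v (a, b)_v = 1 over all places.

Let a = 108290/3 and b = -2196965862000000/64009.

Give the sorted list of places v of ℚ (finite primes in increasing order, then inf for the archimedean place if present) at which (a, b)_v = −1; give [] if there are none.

[3, 5, 13, 17]

(a, b) ≡ (6630, -102) mod (ℚ^×)²; places V = {2, 3, 5, 7, 11, 13, 17, 23, ∞}.
(a,b)_17: α=1, u≡4; β=3, v≡12 (mod 17); (4|17)=+1, (12|17)=-1; sign (−1)^0·+1^3·-1^1 = -1.
(a,b)_11: α=0, u≡2; β=-2, v≡8 (mod 11); (2|11)=-1, (8|11)=-1; sign (−1)^0·-1^-2·-1^0 = +1.
(a,b)_3: α=-1, u≡2; β=3, v≡2 (mod 3); (2|3)=-1, (2|3)=-1; sign (−1)^1·-1^3·-1^-1 = -1.
(a,b)_23: α=0, u≡2; β=-2, v≡3 (mod 23); (2|23)=+1, (3|23)=+1; sign (−1)^0·+1^-2·+1^0 = +1.
(a,b)_∞: sgn(6630)=+, sgn(-102)=−, so +1.
(a,b)_7: α=2, u≡4; β=2, v≡5 (mod 7); (4|7)=+1, (5|7)=-1; sign (−1)^0·+1^2·-1^2 = +1.
(a,b)_5: α=1, u≡1; β=6, v≡3 (mod 5); (1|5)=+1, (3|5)=-1; sign (−1)^0·+1^6·-1^1 = -1.
(a,b)_2: α=1, β=7; u≡3, v≡5 (mod 8); ε(u)ε(v)=1·0, αω(v)=1·1, βω(u)=7·1; sum ≡ 0  ⇒  +1.
(a,b)_13: α=1, u≡12; β=2, v≡2 (mod 13); (12|13)=+1, (2|13)=-1; sign (−1)^0·+1^2·-1^1 = -1.
Ram(6630, -102) = {3, 5, 13, 17}; no ℚ_3-point on the conic.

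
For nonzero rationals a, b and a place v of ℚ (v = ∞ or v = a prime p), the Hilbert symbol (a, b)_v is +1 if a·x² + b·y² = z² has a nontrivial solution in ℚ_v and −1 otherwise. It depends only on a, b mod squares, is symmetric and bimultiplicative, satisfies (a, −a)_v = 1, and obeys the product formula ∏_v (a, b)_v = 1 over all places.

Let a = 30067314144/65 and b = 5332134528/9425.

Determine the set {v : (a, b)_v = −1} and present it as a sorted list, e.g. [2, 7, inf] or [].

[2, 23]

Mod squares: a ≡ 1820910, b ≡ 52026. Check v ∈ {∞, 2, 3, 5, 7, 13, 23, 29, 37}.
v=13: a=13^-1·(≡2), b=13^-1·(≡11) mod 13; (2|13)=-1, (11|13)=-1; (−1)^{-1·-1·6}·(-1)^-1·(-1)^-1 = +1.
v=37: a=37^2·(≡29), b=37^2·(≡30) mod 37; (29|37)=-1, (30|37)=+1; (−1)^{2·2·18}·(-1)^2·(+1)^2 = +1.
v=23: a=23^1·(≡6), b=23^1·(≡12) mod 23; (6|23)=+1, (12|23)=+1; (−1)^{1·1·11}·(+1)^1·(+1)^1 = -1.
v=2: v_2(a)=5, v_2(b)=7; units ≡ 7, 5 (mod 8); ε·ε+αω+βω = 1·0+5·1+7·0 ≡ 1  ⇒  (a,b)_2 = -1.
v=7: a=7^3·(≡6), b=7^2·(≡4) mod 7; (6|7)=-1, (4|7)=+1; (−1)^{3·2·3}·(-1)^2·(+1)^3 = +1.
v=3: a=3^1·(≡1), b=3^3·(≡2) mod 3; (1|3)=+1, (2|3)=-1; (−1)^{1·3·1}·(+1)^3·(-1)^1 = +1.
v=29: a=29^1·(≡16), b=29^-1·(≡9) mod 29; (16|29)=+1, (9|29)=+1; (−1)^{1·-1·14}·(+1)^-1·(+1)^1 = +1.
v=5: a=5^-1·(≡3), b=5^-2·(≡4) mod 5; (3|5)=-1, (4|5)=+1; (−1)^{-1·-2·2}·(-1)^-2·(+1)^-1 = +1.
v=∞: 1820910 > 0 and 52026 > 0  ⇒  (a,b)_∞ = +1.
(1820910, 52026 / ℚ) ramifies at {2, 23}: a division algebra.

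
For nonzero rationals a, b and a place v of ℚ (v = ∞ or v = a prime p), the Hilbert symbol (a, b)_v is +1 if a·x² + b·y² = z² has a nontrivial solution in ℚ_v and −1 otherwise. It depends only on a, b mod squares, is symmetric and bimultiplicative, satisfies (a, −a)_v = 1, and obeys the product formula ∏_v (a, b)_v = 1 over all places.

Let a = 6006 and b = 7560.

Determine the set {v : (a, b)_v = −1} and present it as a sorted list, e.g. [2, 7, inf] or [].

[2, 3, 7, 13]

(a, b) ≡ (6006, 210) mod (ℚ^×)²; places V = {2, 3, 5, 7, 11, 13, ∞}.
(a,b)_7: α=1, u≡4; β=1, v≡2 (mod 7); (4|7)=+1, (2|7)=+1; sign (−1)^1·+1^1·+1^1 = -1.
(a,b)_3: α=1, u≡1; β=3, v≡1 (mod 3); (1|3)=+1, (1|3)=+1; sign (−1)^1·+1^3·+1^1 = -1.
(a,b)_5: α=0, u≡1; β=1, v≡2 (mod 5); (1|5)=+1, (2|5)=-1; sign (−1)^0·+1^1·-1^0 = +1.
(a,b)_11: α=1, u≡7; β=0, v≡3 (mod 11); (7|11)=-1, (3|11)=+1; sign (−1)^0·-1^0·+1^1 = +1.
(a,b)_13: α=1, u≡7; β=0, v≡7 (mod 13); (7|13)=-1, (7|13)=-1; sign (−1)^0·-1^0·-1^1 = -1.
(a,b)_∞: sgn(6006)=+, sgn(210)=+, so +1.
(a,b)_2: α=1, β=3; u≡3, v≡1 (mod 8); ε(u)ε(v)=1·0, αω(v)=1·0, βω(u)=3·1; sum ≡ 1  ⇒  -1.
Ram(6006, 210) = {2, 3, 7, 13}; no ℚ_2-point on the conic.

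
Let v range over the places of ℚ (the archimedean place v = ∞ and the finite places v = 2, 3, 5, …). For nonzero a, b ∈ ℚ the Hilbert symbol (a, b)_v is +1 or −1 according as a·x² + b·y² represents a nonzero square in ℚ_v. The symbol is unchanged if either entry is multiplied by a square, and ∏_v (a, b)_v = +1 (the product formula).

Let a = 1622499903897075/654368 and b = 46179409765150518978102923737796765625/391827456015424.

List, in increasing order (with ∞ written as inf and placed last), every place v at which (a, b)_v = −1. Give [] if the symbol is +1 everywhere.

Mod squares: a ≡ 1397046, b ≡ 424473. Check v ∈ {∞, 2, 3, 5, 7, 11, 13, 17, 29, 31, 37, 41}.
v=31: a=31^1·(≡11), b=31^2·(≡17) mod 31; (11|31)=-1, (17|31)=-1; (−1)^{1·2·15}·(-1)^2·(-1)^1 = -1.
v=5: a=5^2·(≡1), b=5^6·(≡2) mod 5; (1|5)=+1, (2|5)=-1; (−1)^{2·6·2}·(+1)^6·(-1)^2 = +1.
v=29: a=29^1·(≡20), b=29^3·(≡19) mod 29; (20|29)=+1, (19|29)=-1; (−1)^{1·3·14}·(+1)^3·(-1)^1 = -1.
v=∞: 1397046 > 0 and 424473 > 0  ⇒  (a,b)_∞ = +1.
v=3: a=3^9·(≡1), b=3^23·(≡2) mod 3; (1|3)=+1, (2|3)=-1; (−1)^{9·23·1}·(+1)^23·(-1)^9 = +1.
v=11: a=11^-2·(≡7), b=11^-8·(≡3) mod 11; (7|11)=-1, (3|11)=+1; (−1)^{-2·-8·5}·(-1)^-8·(+1)^-2 = +1.
v=7: a=7^3·(≡1), b=7^5·(≡5) mod 7; (1|7)=+1, (5|7)=-1; (−1)^{3·5·3}·(+1)^5·(-1)^3 = +1.
v=13: a=13^-2·(≡9), b=13^-4·(≡4) mod 13; (9|13)=+1, (4|13)=+1; (−1)^{-2·-4·6}·(+1)^-4·(+1)^-2 = +1.
v=17: a=17^2·(≡6), b=17^5·(≡15) mod 17; (6|17)=-1, (15|17)=+1; (−1)^{2·5·8}·(-1)^5·(+1)^2 = -1.
v=41: a=41^0·(≡13), b=41^1·(≡20) mod 41; (13|41)=-1, (20|41)=+1; (−1)^{0·1·20}·(-1)^1·(+1)^0 = -1.
v=2: v_2(a)=-5, v_2(b)=-6; units ≡ 3, 1 (mod 8); ε·ε+αω+βω = 1·0+-5·0+-6·1 ≡ 0  ⇒  (a,b)_2 = +1.
v=37: a=37^1·(≡31), b=37^2·(≡16) mod 37; (31|37)=-1, (16|37)=+1; (−1)^{1·2·18}·(-1)^2·(+1)^1 = +1.
Ram(1397046, 424473) = {17, 29, 31, 41}; no ℚ_17-point on the conic.

[17, 29, 31, 41]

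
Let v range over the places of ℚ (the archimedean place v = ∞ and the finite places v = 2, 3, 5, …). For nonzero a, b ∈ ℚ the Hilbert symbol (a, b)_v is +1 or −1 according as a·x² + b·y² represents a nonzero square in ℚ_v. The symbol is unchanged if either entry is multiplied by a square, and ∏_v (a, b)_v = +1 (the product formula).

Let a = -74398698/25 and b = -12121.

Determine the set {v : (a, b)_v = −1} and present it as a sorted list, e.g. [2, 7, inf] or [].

[2, inf]

Mod squares: a ≡ -8602, b ≡ -12121. Check v ∈ {∞, 2, 3, 5, 11, 17, 23, 31}.
v=31: a=31^2·(≡7), b=31^1·(≡12) mod 31; (7|31)=+1, (12|31)=-1; (−1)^{2·1·15}·(+1)^1·(-1)^2 = +1.
v=3: a=3^2·(≡2), b=3^0·(≡2) mod 3; (2|3)=-1, (2|3)=-1; (−1)^{2·0·1}·(-1)^0·(-1)^2 = +1.
v=17: a=17^1·(≡15), b=17^1·(≡1) mod 17; (15|17)=+1, (1|17)=+1; (−1)^{1·1·8}·(+1)^1·(+1)^1 = +1.
v=23: a=23^1·(≡20), b=23^1·(≡2) mod 23; (20|23)=-1, (2|23)=+1; (−1)^{1·1·11}·(-1)^1·(+1)^1 = +1.
v=2: v_2(a)=1, v_2(b)=0; units ≡ 3, 7 (mod 8); ε·ε+αω+βω = 1·1+1·0+0·1 ≡ 1  ⇒  (a,b)_2 = -1.
v=∞: -8602 < 0 and -12121 < 0  ⇒  (a,b)_∞ = -1.
v=5: a=5^-2·(≡2), b=5^0·(≡4) mod 5; (2|5)=-1, (4|5)=+1; (−1)^{-2·0·2}·(-1)^0·(+1)^-2 = +1.
v=11: a=11^1·(≡10), b=11^0·(≡1) mod 11; (10|11)=-1, (1|11)=+1; (−1)^{1·0·5}·(-1)^0·(+1)^1 = +1.
Ram(-8602, -12121) = {2, ∞}; no ℚ_2-point on the conic.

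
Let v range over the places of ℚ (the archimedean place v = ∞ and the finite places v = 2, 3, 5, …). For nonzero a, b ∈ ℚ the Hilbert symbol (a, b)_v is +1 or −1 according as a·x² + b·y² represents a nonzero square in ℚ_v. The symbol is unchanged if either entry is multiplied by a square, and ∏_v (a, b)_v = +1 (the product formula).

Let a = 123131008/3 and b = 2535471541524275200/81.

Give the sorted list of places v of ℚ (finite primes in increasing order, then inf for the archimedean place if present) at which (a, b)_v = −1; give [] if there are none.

[7, 13, 17, 19]

Mod squares: a ≡ 6006, b ≡ 4522. Check v ∈ {∞, 2, 3, 5, 7, 11, 13, 17, 19, 31}.
v=7: a=7^1·(≡4), b=7^3·(≡2) mod 7; (4|7)=+1, (2|7)=+1; (−1)^{1·3·3}·(+1)^3·(+1)^1 = -1.
v=∞: 6006 > 0 and 4522 > 0  ⇒  (a,b)_∞ = +1.
v=13: a=13^1·(≡8), b=13^0·(≡5) mod 13; (8|13)=-1, (5|13)=-1; (−1)^{1·0·6}·(-1)^0·(-1)^1 = -1.
v=19: a=19^0·(≡15), b=19^1·(≡12) mod 19; (15|19)=-1, (12|19)=-1; (−1)^{0·1·9}·(-1)^1·(-1)^0 = -1.
v=3: a=3^-1·(≡1), b=3^-4·(≡1) mod 3; (1|3)=+1, (1|3)=+1; (−1)^{-1·-4·1}·(+1)^-4·(+1)^-1 = +1.
v=31: a=31^2·(≡12), b=31^4·(≡29) mod 31; (12|31)=-1, (29|31)=-1; (−1)^{2·4·15}·(-1)^4·(-1)^2 = +1.
v=17: a=17^0·(≡14), b=17^1·(≡12) mod 17; (14|17)=-1, (12|17)=-1; (−1)^{0·1·8}·(-1)^1·(-1)^0 = -1.
v=11: a=11^1·(≡6), b=11^2·(≡9) mod 11; (6|11)=-1, (9|11)=+1; (−1)^{1·2·5}·(-1)^2·(+1)^1 = +1.
v=5: a=5^0·(≡1), b=5^2·(≡3) mod 5; (1|5)=+1, (3|5)=-1; (−1)^{0·2·2}·(+1)^2·(-1)^0 = +1.
v=2: v_2(a)=7, v_2(b)=13; units ≡ 3, 5 (mod 8); ε·ε+αω+βω = 1·0+7·1+13·1 ≡ 0  ⇒  (a,b)_2 = +1.
Ram(6006, 4522) = {7, 13, 17, 19}; no ℚ_7-point on the conic.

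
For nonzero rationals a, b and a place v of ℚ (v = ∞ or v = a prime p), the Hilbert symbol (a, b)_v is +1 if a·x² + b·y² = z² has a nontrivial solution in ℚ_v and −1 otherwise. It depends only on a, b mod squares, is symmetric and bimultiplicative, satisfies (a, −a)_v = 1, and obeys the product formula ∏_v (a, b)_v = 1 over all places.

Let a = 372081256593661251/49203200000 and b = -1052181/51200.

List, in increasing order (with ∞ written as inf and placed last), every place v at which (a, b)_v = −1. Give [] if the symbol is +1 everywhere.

[2, 5, 17, 19]

(a, b) ≡ (95, -442) mod (ℚ^×)²; places V = {2, 3, 5, 7, 13, 17, 19, 23, 31, ∞}.
(a,b)_17: α=2, u≡14; β=1, v≡16 (mod 17); (14|17)=-1, (16|17)=+1; sign (−1)^0·-1^1·+1^2 = -1.
(a,b)_5: α=-5, u≡4; β=-2, v≡3 (mod 5); (4|5)=+1, (3|5)=-1; sign (−1)^0·+1^-2·-1^-5 = -1.
(a,b)_∞: sgn(95)=+, sgn(-442)=−, so +1.
(a,b)_19: α=3, u≡6; β=0, v≡15 (mod 19); (6|19)=+1, (15|19)=-1; sign (−1)^0·+1^0·-1^3 = -1.
(a,b)_31: α=-2, u≡5; β=0, v≡6 (mod 31); (5|31)=+1, (6|31)=-1; sign (−1)^0·+1^0·-1^-2 = +1.
(a,b)_3: α=4, u≡2; β=2, v≡2 (mod 3); (2|3)=-1, (2|3)=-1; sign (−1)^0·-1^2·-1^4 = +1.
(a,b)_7: α=2, u≡4; β=0, v≡5 (mod 7); (4|7)=+1, (5|7)=-1; sign (−1)^0·+1^0·-1^2 = +1.
(a,b)_23: α=4, u≡18; β=2, v≡6 (mod 23); (18|23)=+1, (6|23)=+1; sign (−1)^0·+1^2·+1^4 = +1.
(a,b)_2: α=-14, β=-11; u≡7, v≡3 (mod 8); ε(u)ε(v)=1·1, αω(v)=-14·1, βω(u)=-11·0; sum ≡ 1  ⇒  -1.
(a,b)_13: α=2, u≡9; β=1, v≡11 (mod 13); (9|13)=+1, (11|13)=-1; sign (−1)^0·+1^1·-1^2 = +1.
Ram(95, -442) = {2, 5, 17, 19}; no ℚ_2-point on the conic.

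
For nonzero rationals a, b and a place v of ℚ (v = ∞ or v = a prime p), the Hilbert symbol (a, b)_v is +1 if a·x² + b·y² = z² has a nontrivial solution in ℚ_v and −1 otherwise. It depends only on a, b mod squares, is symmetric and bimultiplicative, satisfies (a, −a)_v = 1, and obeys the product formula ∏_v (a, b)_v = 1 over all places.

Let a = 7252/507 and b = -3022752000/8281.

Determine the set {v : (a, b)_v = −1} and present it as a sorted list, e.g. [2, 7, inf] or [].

[2, 23]

Mod squares: a ≡ 111, b ≡ -345. Check v ∈ {∞, 2, 3, 5, 7, 13, 23, 37}.
v=∞: 111 > 0 and -345 < 0  ⇒  (a,b)_∞ = +1.
v=5: a=5^0·(≡1), b=5^3·(≡4) mod 5; (1|5)=+1, (4|5)=+1; (−1)^{0·3·2}·(+1)^3·(+1)^0 = +1.
v=23: a=23^0·(≡7), b=23^1·(≡1) mod 23; (7|23)=-1, (1|23)=+1; (−1)^{0·1·11}·(-1)^1·(+1)^0 = -1.
v=7: a=7^2·(≡5), b=7^-2·(≡5) mod 7; (5|7)=-1, (5|7)=-1; (−1)^{2·-2·3}·(-1)^-2·(-1)^2 = +1.
v=2: v_2(a)=2, v_2(b)=8; units ≡ 7, 7 (mod 8); ε·ε+αω+βω = 1·1+2·0+8·0 ≡ 1  ⇒  (a,b)_2 = -1.
v=37: a=37^1·(≡36), b=37^2·(≡30) mod 37; (36|37)=+1, (30|37)=+1; (−1)^{1·2·18}·(+1)^2·(+1)^1 = +1.
v=3: a=3^-1·(≡1), b=3^1·(≡2) mod 3; (1|3)=+1, (2|3)=-1; (−1)^{-1·1·1}·(+1)^1·(-1)^-1 = +1.
v=13: a=13^-2·(≡8), b=13^-2·(≡7) mod 13; (8|13)=-1, (7|13)=-1; (−1)^{-2·-2·6}·(-1)^-2·(-1)^-2 = +1.
|Ram(111, -345)| = 2, even; anisotropic at {2, 23}.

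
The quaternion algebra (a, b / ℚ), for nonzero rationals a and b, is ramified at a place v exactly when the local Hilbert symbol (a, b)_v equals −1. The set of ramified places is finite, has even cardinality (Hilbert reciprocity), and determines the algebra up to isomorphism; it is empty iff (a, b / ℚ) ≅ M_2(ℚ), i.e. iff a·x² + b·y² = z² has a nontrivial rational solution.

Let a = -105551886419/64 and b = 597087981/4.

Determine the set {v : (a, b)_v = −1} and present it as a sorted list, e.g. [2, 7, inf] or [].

Mod squares: a ≡ -851, b ≡ 989. Check v ∈ {∞, 2, 3, 7, 23, 37, 43}.
v=7: a=7^2·(≡5), b=7^2·(≡4) mod 7; (5|7)=-1, (4|7)=+1; (−1)^{2·2·3}·(-1)^2·(+1)^2 = +1.
v=23: a=23^1·(≡1), b=23^1·(≡10) mod 23; (1|23)=+1, (10|23)=-1; (−1)^{1·1·11}·(+1)^1·(-1)^1 = +1.
v=43: a=43^2·(≡25), b=43^1·(≡41) mod 43; (25|43)=+1, (41|43)=+1; (−1)^{2·1·21}·(+1)^1·(+1)^2 = +1.
v=3: a=3^0·(≡1), b=3^2·(≡2) mod 3; (1|3)=+1, (2|3)=-1; (−1)^{0·2·1}·(+1)^2·(-1)^0 = +1.
v=2: v_2(a)=-6, v_2(b)=-2; units ≡ 5, 5 (mod 8); ε·ε+αω+βω = 0·0+-6·1+-2·1 ≡ 0  ⇒  (a,b)_2 = +1.
v=∞: -851 < 0 and 989 > 0  ⇒  (a,b)_∞ = +1.
v=37: a=37^3·(≡2), b=37^2·(≡26) mod 37; (2|37)=-1, (26|37)=+1; (−1)^{3·2·18}·(-1)^2·(+1)^3 = +1.
Ram(a, b) = ∅: the form -851·x² + 989·y² − z² is isotropic over every ℚ_v, so by Hasse–Minkowski it is isotropic over ℚ.

[]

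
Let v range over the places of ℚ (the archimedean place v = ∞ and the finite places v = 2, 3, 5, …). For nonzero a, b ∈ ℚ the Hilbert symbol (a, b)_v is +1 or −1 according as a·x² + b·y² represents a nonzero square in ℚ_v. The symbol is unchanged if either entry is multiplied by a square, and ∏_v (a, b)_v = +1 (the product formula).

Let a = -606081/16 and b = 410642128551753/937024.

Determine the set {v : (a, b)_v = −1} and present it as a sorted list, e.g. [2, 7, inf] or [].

[19, 31]

(a, b) ≡ (-12369, 57) mod (ℚ^×)²; places V = {2, 3, 7, 11, 19, 31, ∞}.
(a,b)_∞: sgn(-12369)=−, sgn(57)=+, so +1.
(a,b)_11: α=0, u≡6; β=-4, v≡6 (mod 11); (6|11)=-1, (6|11)=-1; sign (−1)^0·-1^-4·-1^0 = +1.
(a,b)_2: α=-4, β=-6; u≡7, v≡1 (mod 8); ε(u)ε(v)=1·0, αω(v)=-4·0, βω(u)=-6·0; sum ≡ 0  ⇒  +1.
(a,b)_19: α=1, u≡12; β=3, v≡12 (mod 19); (12|19)=-1, (12|19)=-1; sign (−1)^1·-1^3·-1^1 = -1.
(a,b)_7: α=3, u≡2; β=4, v≡1 (mod 7); (2|7)=+1, (1|7)=+1; sign (−1)^0·+1^4·+1^3 = +1.
(a,b)_3: α=1, u≡2; β=3, v≡1 (mod 3); (2|3)=-1, (1|3)=+1; sign (−1)^1·-1^3·+1^1 = +1.
(a,b)_31: α=1, u≡20; β=4, v≡13 (mod 31); (20|31)=+1, (13|31)=-1; sign (−1)^0·+1^4·-1^1 = -1.
|Ram(-12369, 57)| = 2, even; anisotropic at {19, 31}.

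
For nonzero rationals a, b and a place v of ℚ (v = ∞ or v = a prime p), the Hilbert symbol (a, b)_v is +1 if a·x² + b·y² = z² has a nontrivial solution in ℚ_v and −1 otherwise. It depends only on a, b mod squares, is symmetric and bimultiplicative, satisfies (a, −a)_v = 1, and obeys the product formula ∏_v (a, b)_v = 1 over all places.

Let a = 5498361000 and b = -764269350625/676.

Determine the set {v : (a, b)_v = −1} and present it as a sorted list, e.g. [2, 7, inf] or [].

[3, 11]

Mod squares: a ≡ 5610, b ≡ -1. Check v ∈ {∞, 2, 3, 5, 11, 13, 17}.
v=5: a=5^3·(≡3), b=5^4·(≡4) mod 5; (3|5)=-1, (4|5)=+1; (−1)^{3·4·2}·(-1)^4·(+1)^3 = +1.
v=17: a=17^1·(≡10), b=17^4·(≡13) mod 17; (10|17)=-1, (13|17)=+1; (−1)^{1·4·8}·(-1)^4·(+1)^1 = +1.
v=2: v_2(a)=3, v_2(b)=-2; units ≡ 5, 7 (mod 8); ε·ε+αω+βω = 0·1+3·0+-2·1 ≡ 0  ⇒  (a,b)_2 = +1.
v=3: a=3^5·(≡1), b=3^0·(≡2) mod 3; (1|3)=+1, (2|3)=-1; (−1)^{5·0·1}·(+1)^0·(-1)^5 = -1.
v=∞: 5610 > 0 and -1 < 0  ⇒  (a,b)_∞ = +1.
v=13: a=13^0·(≡2), b=13^-2·(≡3) mod 13; (2|13)=-1, (3|13)=+1; (−1)^{0·-2·6}·(-1)^-2·(+1)^0 = +1.
v=11: a=11^3·(≡5), b=11^4·(≡8) mod 11; (5|11)=+1, (8|11)=-1; (−1)^{3·4·5}·(+1)^4·(-1)^3 = -1.
|Ram(5610, -1)| = 2, even; anisotropic at {3, 11}.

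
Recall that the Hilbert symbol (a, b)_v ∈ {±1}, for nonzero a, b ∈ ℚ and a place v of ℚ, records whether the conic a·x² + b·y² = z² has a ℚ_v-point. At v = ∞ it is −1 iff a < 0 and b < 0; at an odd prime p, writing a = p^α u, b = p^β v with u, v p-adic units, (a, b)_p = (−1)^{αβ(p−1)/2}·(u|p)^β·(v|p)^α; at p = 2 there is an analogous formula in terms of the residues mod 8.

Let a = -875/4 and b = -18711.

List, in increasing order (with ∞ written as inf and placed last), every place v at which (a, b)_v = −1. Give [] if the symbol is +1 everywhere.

(a, b) ≡ (-35, -231) mod (ℚ^×)²; places V = {2, 3, 5, 7, 11, ∞}.
(a,b)_5: α=3, u≡2; β=0, v≡4 (mod 5); (2|5)=-1, (4|5)=+1; sign (−1)^0·-1^0·+1^3 = +1.
(a,b)_11: α=0, u≡4; β=1, v≡4 (mod 11); (4|11)=+1, (4|11)=+1; sign (−1)^0·+1^1·+1^0 = +1.
(a,b)_3: α=0, u≡1; β=5, v≡1 (mod 3); (1|3)=+1, (1|3)=+1; sign (−1)^0·+1^5·+1^0 = +1.
(a,b)_7: α=1, u≡2; β=1, v≡1 (mod 7); (2|7)=+1, (1|7)=+1; sign (−1)^1·+1^1·+1^1 = -1.
(a,b)_∞: sgn(-35)=−, sgn(-231)=−, so -1.
(a,b)_2: α=-2, β=0; u≡5, v≡1 (mod 8); ε(u)ε(v)=0·0, αω(v)=-2·0, βω(u)=0·1; sum ≡ 0  ⇒  +1.
(-35, -231 / ℚ) ramifies at {7, ∞}: a division algebra.

[7, inf]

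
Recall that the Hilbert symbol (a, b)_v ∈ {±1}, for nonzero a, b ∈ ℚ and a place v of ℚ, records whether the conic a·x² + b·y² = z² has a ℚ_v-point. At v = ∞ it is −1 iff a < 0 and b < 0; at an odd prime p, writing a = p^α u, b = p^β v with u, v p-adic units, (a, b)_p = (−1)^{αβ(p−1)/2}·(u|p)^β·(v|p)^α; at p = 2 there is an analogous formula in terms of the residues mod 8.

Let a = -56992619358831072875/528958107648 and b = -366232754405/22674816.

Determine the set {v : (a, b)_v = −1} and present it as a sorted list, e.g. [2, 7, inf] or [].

(a, b) ≡ (-105, -30) mod (ℚ^×)²; places V = {2, 3, 5, 7, 23, 41, ∞}.
(a,b)_41: α=6, u≡40; β=4, v≡27 (mod 41); (40|41)=+1, (27|41)=-1; sign (−1)^0·+1^4·-1^6 = +1.
(a,b)_7: α=3, u≡6; β=2, v≡5 (mod 7); (6|7)=-1, (5|7)=-1; sign (−1)^0·-1^2·-1^3 = -1.
(a,b)_5: α=3, u≡4; β=1, v≡4 (mod 5); (4|5)=+1, (4|5)=+1; sign (−1)^0·+1^1·+1^3 = +1.
(a,b)_23: α=4, u≡5; β=2, v≡6 (mod 23); (5|23)=-1, (6|23)=+1; sign (−1)^0·-1^2·+1^4 = +1.
(a,b)_3: α=-17, u≡1; β=-11, v≡2 (mod 3); (1|3)=+1, (2|3)=-1; sign (−1)^1·+1^-11·-1^-17 = +1.
(a,b)_2: α=-12, β=-7; u≡7, v≡1 (mod 8); ε(u)ε(v)=1·0, αω(v)=-12·0, βω(u)=-7·0; sum ≡ 0  ⇒  +1.
(a,b)_∞: sgn(-105)=−, sgn(-30)=−, so -1.
(-105, -30 / ℚ) ramifies at {7, ∞}: a division algebra.

[7, inf]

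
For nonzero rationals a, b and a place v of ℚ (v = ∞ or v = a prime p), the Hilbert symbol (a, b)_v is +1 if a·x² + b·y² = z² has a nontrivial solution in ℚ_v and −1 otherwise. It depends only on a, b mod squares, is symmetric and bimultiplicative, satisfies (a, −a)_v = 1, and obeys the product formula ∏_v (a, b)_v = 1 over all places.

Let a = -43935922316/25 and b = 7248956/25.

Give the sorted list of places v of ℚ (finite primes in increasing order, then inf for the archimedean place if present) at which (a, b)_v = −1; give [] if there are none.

Mod squares: a ≡ -299, b ≡ 1812239. Check v ∈ {∞, 2, 5, 11, 13, 19, 23, 29}.
v=11: a=11^2·(≡1), b=11^1·(≡10) mod 11; (1|11)=+1, (10|11)=-1; (−1)^{2·1·5}·(+1)^1·(-1)^2 = +1.
v=∞: -299 < 0 and 1812239 > 0  ⇒  (a,b)_∞ = +1.
v=23: a=23^1·(≡5), b=23^1·(≡13) mod 23; (5|23)=-1, (13|23)=+1; (−1)^{1·1·11}·(-1)^1·(+1)^1 = +1.
v=13: a=13^1·(≡9), b=13^1·(≡10) mod 13; (9|13)=+1, (10|13)=+1; (−1)^{1·1·6}·(+1)^1·(+1)^1 = +1.
v=2: v_2(a)=2, v_2(b)=2; units ≡ 5, 7 (mod 8); ε·ε+αω+βω = 0·1+2·0+2·1 ≡ 0  ⇒  (a,b)_2 = +1.
v=29: a=29^2·(≡5), b=29^1·(≡4) mod 29; (5|29)=+1, (4|29)=+1; (−1)^{2·1·14}·(+1)^1·(+1)^2 = +1.
v=19: a=19^2·(≡9), b=19^1·(≡7) mod 19; (9|19)=+1, (7|19)=+1; (−1)^{2·1·9}·(+1)^1·(+1)^2 = +1.
v=5: a=5^-2·(≡4), b=5^-2·(≡1) mod 5; (4|5)=+1, (1|5)=+1; (−1)^{-2·-2·2}·(+1)^-2·(+1)^-2 = +1.
Every local symbol is +1, so the conic -299·x² + 1812239·y² = z² has ℚ_v-points for all v and hence a ℚ-point; (a, b / ℚ) ≅ M_2(ℚ).

[]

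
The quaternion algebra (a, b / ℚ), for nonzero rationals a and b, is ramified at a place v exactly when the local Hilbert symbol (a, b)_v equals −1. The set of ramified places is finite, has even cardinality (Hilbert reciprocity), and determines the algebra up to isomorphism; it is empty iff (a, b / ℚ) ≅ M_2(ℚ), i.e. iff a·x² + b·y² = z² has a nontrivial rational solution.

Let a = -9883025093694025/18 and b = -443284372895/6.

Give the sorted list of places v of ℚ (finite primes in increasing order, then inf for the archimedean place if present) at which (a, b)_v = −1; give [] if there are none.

[5, 7, 13, inf]

Mod squares: a ≡ -2, b ≡ -2730. Check v ∈ {∞, 2, 3, 5, 7, 13}.
v=3: a=3^-2·(≡1), b=3^-1·(≡2) mod 3; (1|3)=+1, (2|3)=-1; (−1)^{-2·-1·1}·(+1)^-1·(-1)^-2 = +1.
v=13: a=13^4·(≡8), b=13^3·(≡2) mod 13; (8|13)=-1, (2|13)=-1; (−1)^{4·3·6}·(-1)^3·(-1)^4 = -1.
v=2: v_2(a)=-1, v_2(b)=-1; units ≡ 7, 3 (mod 8); ε·ε+αω+βω = 1·1+-1·1+-1·0 ≡ 0  ⇒  (a,b)_2 = +1.
v=∞: -2 < 0 and -2730 < 0  ⇒  (a,b)_∞ = -1.
v=7: a=7^12·(≡6), b=7^9·(≡2) mod 7; (6|7)=-1, (2|7)=+1; (−1)^{12·9·3}·(-1)^9·(+1)^12 = -1.
v=5: a=5^2·(≡3), b=5^1·(≡1) mod 5; (3|5)=-1, (1|5)=+1; (−1)^{2·1·2}·(-1)^1·(+1)^2 = -1.
(-2, -2730 / ℚ) ramifies at {5, 7, 13, ∞}: a division algebra.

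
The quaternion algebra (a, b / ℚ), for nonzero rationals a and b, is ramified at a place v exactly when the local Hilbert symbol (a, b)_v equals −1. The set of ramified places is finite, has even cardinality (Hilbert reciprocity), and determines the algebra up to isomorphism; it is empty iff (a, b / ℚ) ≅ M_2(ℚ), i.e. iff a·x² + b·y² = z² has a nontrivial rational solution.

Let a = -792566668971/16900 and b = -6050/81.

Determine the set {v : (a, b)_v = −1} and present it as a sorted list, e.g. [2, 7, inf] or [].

[2, 31, 37, inf]

(a, b) ≡ (-4075291, -2) mod (ℚ^×)²; places V = {2, 3, 5, 7, 11, 13, 17, 19, 31, 37, ∞}.
(a,b)_13: α=-2, u≡3; β=0, v≡7 (mod 13); (3|13)=+1, (7|13)=-1; sign (−1)^0·+1^0·-1^-2 = +1.
(a,b)_31: α=1, u≡5; β=0, v≡3 (mod 31); (5|31)=+1, (3|31)=-1; sign (−1)^0·+1^0·-1^1 = -1.
(a,b)_5: α=-2, u≡4; β=2, v≡3 (mod 5); (4|5)=+1, (3|5)=-1; sign (−1)^0·+1^2·-1^-2 = +1.
(a,b)_37: α=1, u≡31; β=0, v≡29 (mod 37); (31|37)=-1, (29|37)=-1; sign (−1)^0·-1^0·-1^1 = -1.
(a,b)_∞: sgn(-4075291)=−, sgn(-2)=−, so -1.
(a,b)_2: α=-2, β=1; u≡5, v≡7 (mod 8); ε(u)ε(v)=0·1, αω(v)=-2·0, βω(u)=1·1; sum ≡ 1  ⇒  -1.
(a,b)_17: α=1, u≡14; β=0, v≡8 (mod 17); (14|17)=-1, (8|17)=+1; sign (−1)^0·-1^0·+1^1 = +1.
(a,b)_11: α=1, u≡8; β=2, v≡4 (mod 11); (8|11)=-1, (4|11)=+1; sign (−1)^0·-1^2·+1^1 = +1.
(a,b)_3: α=4, u≡2; β=-4, v≡1 (mod 3); (2|3)=-1, (1|3)=+1; sign (−1)^0·-1^-4·+1^4 = +1.
(a,b)_7: α=4, u≡1; β=0, v≡3 (mod 7); (1|7)=+1, (3|7)=-1; sign (−1)^0·+1^0·-1^4 = +1.
(a,b)_19: α=1, u≡12; β=0, v≡6 (mod 19); (12|19)=-1, (6|19)=+1; sign (−1)^0·-1^0·+1^1 = +1.
(-4075291, -2 / ℚ) ramifies at {2, 31, 37, ∞}: a division algebra.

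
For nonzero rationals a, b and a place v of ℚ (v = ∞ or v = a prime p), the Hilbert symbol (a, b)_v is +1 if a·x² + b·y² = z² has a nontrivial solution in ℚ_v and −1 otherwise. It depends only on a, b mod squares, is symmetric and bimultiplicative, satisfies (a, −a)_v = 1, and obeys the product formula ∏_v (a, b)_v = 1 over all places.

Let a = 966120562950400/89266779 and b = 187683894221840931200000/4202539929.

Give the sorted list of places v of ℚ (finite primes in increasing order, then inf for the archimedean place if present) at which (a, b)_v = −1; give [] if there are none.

[2, 3, 17, 19]

(a, b) ≡ (51, 95) mod (ℚ^×)²; places V = {2, 3, 5, 7, 11, 13, 17, 19, ∞}.
(a,b)_19: α=2, u≡2; β=3, v≡11 (mod 19); (2|19)=-1, (11|19)=+1; sign (−1)^0·-1^3·+1^2 = -1.
(a,b)_7: α=-4, u≡2; β=-8, v≡1 (mod 7); (2|7)=+1, (1|7)=+1; sign (−1)^0·+1^-8·+1^-4 = +1.
(a,b)_3: α=-7, u≡2; β=-6, v≡2 (mod 3); (2|3)=-1, (2|3)=-1; sign (−1)^0·-1^-6·-1^-7 = -1.
(a,b)_17: α=-1, u≡6; β=0, v≡10 (mod 17); (6|17)=-1, (10|17)=-1; sign (−1)^0·-1^0·-1^-1 = -1.
(a,b)_11: α=4, u≡8; β=6, v≡2 (mod 11); (8|11)=-1, (2|11)=-1; sign (−1)^0·-1^6·-1^4 = +1.
(a,b)_5: α=2, u≡4; β=5, v≡1 (mod 5); (4|5)=+1, (1|5)=+1; sign (−1)^0·+1^5·+1^2 = +1.
(a,b)_2: α=8, β=10; u≡3, v≡7 (mod 8); ε(u)ε(v)=1·1, αω(v)=8·0, βω(u)=10·1; sum ≡ 1  ⇒  -1.
(a,b)_13: α=4, u≡4; β=6, v≡1 (mod 13); (4|13)=+1, (1|13)=+1; sign (−1)^0·+1^6·+1^4 = +1.
(a,b)_∞: sgn(51)=+, sgn(95)=+, so +1.
Ram(51, 95) = {2, 3, 17, 19}; no ℚ_2-point on the conic.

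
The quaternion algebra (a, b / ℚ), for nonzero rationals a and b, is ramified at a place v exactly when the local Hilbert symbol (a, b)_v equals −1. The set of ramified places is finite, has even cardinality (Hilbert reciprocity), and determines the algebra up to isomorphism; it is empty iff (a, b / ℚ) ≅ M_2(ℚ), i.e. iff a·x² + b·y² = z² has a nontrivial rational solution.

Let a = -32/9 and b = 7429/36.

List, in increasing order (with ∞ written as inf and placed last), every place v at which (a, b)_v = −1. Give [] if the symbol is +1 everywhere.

[2, 23]

Mod squares: a ≡ -2, b ≡ 7429. Check v ∈ {∞, 2, 3, 17, 19, 23}.
v=23: a=23^0·(≡22), b=23^1·(≡16) mod 23; (22|23)=-1, (16|23)=+1; (−1)^{0·1·11}·(-1)^1·(+1)^0 = -1.
v=19: a=19^0·(≡7), b=19^1·(≡4) mod 19; (7|19)=+1, (4|19)=+1; (−1)^{0·1·9}·(+1)^1·(+1)^0 = +1.
v=∞: -2 < 0 and 7429 > 0  ⇒  (a,b)_∞ = +1.
v=3: a=3^-2·(≡1), b=3^-2·(≡1) mod 3; (1|3)=+1, (1|3)=+1; (−1)^{-2·-2·1}·(+1)^-2·(+1)^-2 = +1.
v=17: a=17^0·(≡4), b=17^1·(≡6) mod 17; (4|17)=+1, (6|17)=-1; (−1)^{0·1·8}·(+1)^1·(-1)^0 = +1.
v=2: v_2(a)=5, v_2(b)=-2; units ≡ 7, 5 (mod 8); ε·ε+αω+βω = 1·0+5·1+-2·0 ≡ 1  ⇒  (a,b)_2 = -1.
(-2, 7429 / ℚ) ramifies at {2, 23}: a division algebra.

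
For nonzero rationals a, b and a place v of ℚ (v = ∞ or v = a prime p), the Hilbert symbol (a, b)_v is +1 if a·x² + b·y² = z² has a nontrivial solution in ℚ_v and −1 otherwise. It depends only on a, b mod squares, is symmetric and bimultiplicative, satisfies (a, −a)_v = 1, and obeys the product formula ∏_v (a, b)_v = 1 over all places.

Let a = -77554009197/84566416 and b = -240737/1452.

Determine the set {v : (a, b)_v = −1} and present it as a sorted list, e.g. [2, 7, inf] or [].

(a, b) ≡ (-357, -51) mod (ℚ^×)²; places V = {2, 3, 7, 11, 17, 19, ∞}.
(a,b)_7: α=1, u≡6; β=2, v≡5 (mod 7); (6|7)=-1, (5|7)=-1; sign (−1)^0·-1^2·-1^1 = -1.
(a,b)_19: α=-2, u≡1; β=0, v≡11 (mod 19); (1|19)=+1, (11|19)=+1; sign (−1)^0·+1^0·+1^-2 = +1.
(a,b)_∞: sgn(-357)=−, sgn(-51)=−, so -1.
(a,b)_2: α=-4, β=-2; u≡3, v≡5 (mod 8); ε(u)ε(v)=1·0, αω(v)=-4·1, βω(u)=-2·1; sum ≡ 0  ⇒  +1.
(a,b)_3: α=3, u≡1; β=-1, v≡1 (mod 3); (1|3)=+1, (1|3)=+1; sign (−1)^1·+1^-1·+1^3 = -1.
(a,b)_17: α=7, u≡15; β=3, v≡10 (mod 17); (15|17)=+1, (10|17)=-1; sign (−1)^0·+1^3·-1^7 = -1.
(a,b)_11: α=-4, u≡6; β=-2, v≡9 (mod 11); (6|11)=-1, (9|11)=+1; sign (−1)^0·-1^-2·+1^-4 = +1.
|Ram(-357, -51)| = 4, even; anisotropic at {3, 7, 17, ∞}.

[3, 7, 17, inf]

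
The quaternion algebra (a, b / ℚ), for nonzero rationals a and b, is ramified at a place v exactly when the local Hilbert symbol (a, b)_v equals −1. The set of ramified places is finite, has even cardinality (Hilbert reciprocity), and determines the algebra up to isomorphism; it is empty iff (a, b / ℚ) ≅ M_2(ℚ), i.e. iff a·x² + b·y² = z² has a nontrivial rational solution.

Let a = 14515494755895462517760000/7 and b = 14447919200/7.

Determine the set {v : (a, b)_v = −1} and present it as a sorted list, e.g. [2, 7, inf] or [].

[7, 17]

(a, b) ≡ (71162, 874874) mod (ℚ^×)²; places V = {2, 5, 7, 11, 13, 17, 19, 23, ∞}.
(a,b)_23: α=3, u≡18; β=1, v≡5 (mod 23); (18|23)=+1, (5|23)=-1; sign (−1)^1·+1^1·-1^3 = +1.
(a,b)_19: α=2, u≡6; β=1, v≡5 (mod 19); (6|19)=+1, (5|19)=+1; sign (−1)^0·+1^1·+1^2 = +1.
(a,b)_5: α=4, u≡3; β=2, v≡4 (mod 5); (3|5)=-1, (4|5)=+1; sign (−1)^0·-1^2·+1^4 = +1.
(a,b)_7: α=-1, u≡2; β=-1, v≡1 (mod 7); (2|7)=+1, (1|7)=+1; sign (−1)^1·+1^-1·+1^-1 = -1.
(a,b)_∞: sgn(71162)=+, sgn(874874)=+, so +1.
(a,b)_13: α=1, u≡10; β=1, v≡4 (mod 13); (10|13)=+1, (4|13)=+1; sign (−1)^0·+1^1·+1^1 = +1.
(a,b)_11: α=2, u≡4; β=1, v≡3 (mod 11); (4|11)=+1, (3|11)=+1; sign (−1)^0·+1^1·+1^2 = +1.
(a,b)_2: α=13, β=5; u≡5, v≡5 (mod 8); ε(u)ε(v)=0·0, αω(v)=13·1, βω(u)=5·1; sum ≡ 0  ⇒  +1.
(a,b)_17: α=7, u≡8; β=2, v≡12 (mod 17); (8|17)=+1, (12|17)=-1; sign (−1)^0·+1^2·-1^7 = -1.
Ram(71162, 874874) = {7, 17}; no ℚ_7-point on the conic.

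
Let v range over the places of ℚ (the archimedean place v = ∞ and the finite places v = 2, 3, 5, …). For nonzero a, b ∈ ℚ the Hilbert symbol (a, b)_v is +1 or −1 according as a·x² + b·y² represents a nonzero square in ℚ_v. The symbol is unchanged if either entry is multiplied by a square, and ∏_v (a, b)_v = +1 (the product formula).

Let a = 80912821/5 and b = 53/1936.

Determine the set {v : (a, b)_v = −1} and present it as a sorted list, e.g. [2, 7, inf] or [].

[5, 31]

Mod squares: a ≡ 3343505, b ≡ 53. Check v ∈ {∞, 2, 5, 11, 31, 37, 53}.
v=11: a=11^3·(≡1), b=11^-2·(≡4) mod 11; (1|11)=+1, (4|11)=+1; (−1)^{3·-2·5}·(+1)^-2·(+1)^3 = +1.
v=∞: 3343505 > 0 and 53 > 0  ⇒  (a,b)_∞ = +1.
v=53: a=53^1·(≡9), b=53^1·(≡36) mod 53; (9|53)=+1, (36|53)=+1; (−1)^{1·1·26}·(+1)^1·(+1)^1 = +1.
v=31: a=31^1·(≡3), b=31^0·(≡6) mod 31; (3|31)=-1, (6|31)=-1; (−1)^{1·0·15}·(-1)^0·(-1)^1 = -1.
v=37: a=37^1·(≡34), b=37^0·(≡26) mod 37; (34|37)=+1, (26|37)=+1; (−1)^{1·0·18}·(+1)^0·(+1)^1 = +1.
v=2: v_2(a)=0, v_2(b)=-4; units ≡ 1, 5 (mod 8); ε·ε+αω+βω = 0·0+0·1+-4·0 ≡ 0  ⇒  (a,b)_2 = +1.
v=5: a=5^-1·(≡1), b=5^0·(≡3) mod 5; (1|5)=+1, (3|5)=-1; (−1)^{-1·0·2}·(+1)^0·(-1)^-1 = -1.
(3343505, 53 / ℚ) ramifies at {5, 31}: a division algebra.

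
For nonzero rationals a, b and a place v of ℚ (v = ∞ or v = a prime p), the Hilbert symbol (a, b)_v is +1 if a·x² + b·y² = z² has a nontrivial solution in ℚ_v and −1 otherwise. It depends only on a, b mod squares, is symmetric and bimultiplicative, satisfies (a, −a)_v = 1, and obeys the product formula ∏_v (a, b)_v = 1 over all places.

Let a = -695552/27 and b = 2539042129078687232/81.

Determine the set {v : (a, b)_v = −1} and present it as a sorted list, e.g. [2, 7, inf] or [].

[3, 11]

Mod squares: a ≡ -8151, b ≡ 182. Check v ∈ {∞, 2, 3, 7, 11, 13, 19}.
v=3: a=3^-3·(≡1), b=3^-4·(≡2) mod 3; (1|3)=+1, (2|3)=-1; (−1)^{-3·-4·1}·(+1)^-4·(-1)^-3 = -1.
v=13: a=13^1·(≡4), b=13^5·(≡3) mod 13; (4|13)=+1, (3|13)=+1; (−1)^{1·5·6}·(+1)^5·(+1)^1 = +1.
v=∞: -8151 < 0 and 182 > 0  ⇒  (a,b)_∞ = +1.
v=7: a=7^0·(≡4), b=7^1·(≡5) mod 7; (4|7)=+1, (5|7)=-1; (−1)^{0·1·3}·(+1)^1·(-1)^0 = +1.
v=19: a=19^1·(≡3), b=19^4·(≡1) mod 19; (3|19)=-1, (1|19)=+1; (−1)^{1·4·9}·(-1)^4·(+1)^1 = +1.
v=11: a=11^1·(≡8), b=11^4·(≡2) mod 11; (8|11)=-1, (2|11)=-1; (−1)^{1·4·5}·(-1)^4·(-1)^1 = -1.
v=2: v_2(a)=8, v_2(b)=9; units ≡ 1, 3 (mod 8); ε·ε+αω+βω = 0·1+8·1+9·0 ≡ 0  ⇒  (a,b)_2 = +1.
Ram(-8151, 182) = {3, 11}; no ℚ_3-point on the conic.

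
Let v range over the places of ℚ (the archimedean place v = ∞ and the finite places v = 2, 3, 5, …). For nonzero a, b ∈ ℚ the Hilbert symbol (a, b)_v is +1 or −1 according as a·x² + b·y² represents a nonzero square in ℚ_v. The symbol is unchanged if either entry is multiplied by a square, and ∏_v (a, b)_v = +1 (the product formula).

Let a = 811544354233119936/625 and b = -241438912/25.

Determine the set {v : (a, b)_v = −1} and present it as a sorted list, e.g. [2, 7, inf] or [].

[11, 13, 23, 31]

(a, b) ≡ (11, -3772483) mod (ℚ^×)²; places V = {2, 3, 5, 11, 13, 23, 31, 37, ∞}.
(a,b)_37: α=2, u≡28; β=1, v≡17 (mod 37); (28|37)=+1, (17|37)=-1; sign (−1)^0·+1^1·-1^2 = +1.
(a,b)_31: α=2, u≡11; β=1, v≡6 (mod 31); (11|31)=-1, (6|31)=-1; sign (−1)^0·-1^1·-1^2 = -1.
(a,b)_3: α=4, u≡2; β=0, v≡2 (mod 3); (2|3)=-1, (2|3)=-1; sign (−1)^0·-1^0·-1^4 = +1.
(a,b)_∞: sgn(11)=+, sgn(-3772483)=−, so +1.
(a,b)_11: α=3, u≡1; β=1, v≡4 (mod 11); (1|11)=+1, (4|11)=+1; sign (−1)^1·+1^1·+1^3 = -1.
(a,b)_13: α=2, u≡7; β=1, v≡8 (mod 13); (7|13)=-1, (8|13)=-1; sign (−1)^0·-1^1·-1^2 = -1.
(a,b)_5: α=-4, u≡1; β=-2, v≡3 (mod 5); (1|5)=+1, (3|5)=-1; sign (−1)^0·+1^-2·-1^-4 = +1.
(a,b)_23: α=2, u≡20; β=1, v≡20 (mod 23); (20|23)=-1, (20|23)=-1; sign (−1)^0·-1^1·-1^2 = -1.
(a,b)_2: α=6, β=6; u≡3, v≡5 (mod 8); ε(u)ε(v)=1·0, αω(v)=6·1, βω(u)=6·1; sum ≡ 0  ⇒  +1.
Ram(11, -3772483) = {11, 13, 23, 31}; no ℚ_11-point on the conic.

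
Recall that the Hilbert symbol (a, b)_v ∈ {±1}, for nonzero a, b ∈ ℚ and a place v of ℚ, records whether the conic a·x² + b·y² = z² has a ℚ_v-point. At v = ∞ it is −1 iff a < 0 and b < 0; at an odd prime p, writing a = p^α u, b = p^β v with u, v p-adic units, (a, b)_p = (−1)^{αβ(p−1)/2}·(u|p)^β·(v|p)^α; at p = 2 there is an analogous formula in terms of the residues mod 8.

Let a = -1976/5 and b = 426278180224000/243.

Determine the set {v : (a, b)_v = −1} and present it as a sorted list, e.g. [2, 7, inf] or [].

Mod squares: a ≡ -2470, b ≡ 4845. Check v ∈ {∞, 2, 3, 5, 13, 17, 19}.
v=17: a=17^0·(≡6), b=17^1·(≡1) mod 17; (6|17)=-1, (1|17)=+1; (−1)^{0·1·8}·(-1)^1·(+1)^0 = -1.
v=13: a=13^1·(≡6), b=13^4·(≡10) mod 13; (6|13)=-1, (10|13)=+1; (−1)^{1·4·6}·(-1)^4·(+1)^1 = +1.
v=5: a=5^-1·(≡4), b=5^3·(≡4) mod 5; (4|5)=+1, (4|5)=+1; (−1)^{-1·3·2}·(+1)^3·(+1)^-1 = +1.
v=2: v_2(a)=3, v_2(b)=10; units ≡ 5, 5 (mod 8); ε·ε+αω+βω = 0·0+3·1+10·1 ≡ 1  ⇒  (a,b)_2 = -1.
v=19: a=19^1·(≡2), b=19^3·(≡13) mod 19; (2|19)=-1, (13|19)=-1; (−1)^{1·3·9}·(-1)^3·(-1)^1 = -1.
v=3: a=3^0·(≡2), b=3^-5·(≡1) mod 3; (2|3)=-1, (1|3)=+1; (−1)^{0·-5·1}·(-1)^-5·(+1)^0 = -1.
v=∞: -2470 < 0 and 4845 > 0  ⇒  (a,b)_∞ = +1.
Ram(-2470, 4845) = {2, 3, 17, 19}; no ℚ_2-point on the conic.

[2, 3, 17, 19]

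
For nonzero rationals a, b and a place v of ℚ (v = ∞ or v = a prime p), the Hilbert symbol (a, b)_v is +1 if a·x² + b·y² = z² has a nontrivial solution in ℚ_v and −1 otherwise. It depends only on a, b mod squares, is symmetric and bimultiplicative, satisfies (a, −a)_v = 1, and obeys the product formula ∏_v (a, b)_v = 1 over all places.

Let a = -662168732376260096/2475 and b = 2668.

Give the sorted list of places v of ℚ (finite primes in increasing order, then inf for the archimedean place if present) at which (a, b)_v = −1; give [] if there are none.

[11, 23, 29, 41]

Mod squares: a ≡ -378427786, b ≡ 667. Check v ∈ {∞, 2, 3, 5, 11, 13, 17, 23, 29, 37, 41}.
v=23: a=23^3·(≡12), b=23^1·(≡1) mod 23; (12|23)=+1, (1|23)=+1; (−1)^{3·1·11}·(+1)^1·(+1)^3 = -1.
v=29: a=29^3·(≡27), b=29^1·(≡5) mod 29; (27|29)=-1, (5|29)=+1; (−1)^{3·1·14}·(-1)^1·(+1)^3 = -1.
v=37: a=37^1·(≡4), b=37^0·(≡4) mod 37; (4|37)=+1, (4|37)=+1; (−1)^{1·0·18}·(+1)^0·(+1)^1 = +1.
v=11: a=11^-1·(≡7), b=11^0·(≡6) mod 11; (7|11)=-1, (6|11)=-1; (−1)^{-1·0·5}·(-1)^0·(-1)^-1 = -1.
v=13: a=13^2·(≡10), b=13^0·(≡3) mod 13; (10|13)=+1, (3|13)=+1; (−1)^{2·0·6}·(+1)^0·(+1)^2 = +1.
v=3: a=3^-2·(≡2), b=3^0·(≡1) mod 3; (2|3)=-1, (1|3)=+1; (−1)^{-2·0·1}·(-1)^0·(+1)^-2 = +1.
v=∞: -378427786 < 0 and 667 > 0  ⇒  (a,b)_∞ = +1.
v=41: a=41^1·(≡17), b=41^0·(≡3) mod 41; (17|41)=-1, (3|41)=-1; (−1)^{1·0·20}·(-1)^0·(-1)^1 = -1.
v=17: a=17^1·(≡7), b=17^0·(≡16) mod 17; (7|17)=-1, (16|17)=+1; (−1)^{1·0·8}·(-1)^0·(+1)^1 = +1.
v=2: v_2(a)=9, v_2(b)=2; units ≡ 3, 3 (mod 8); ε·ε+αω+βω = 1·1+9·1+2·1 ≡ 0  ⇒  (a,b)_2 = +1.
v=5: a=5^-2·(≡1), b=5^0·(≡3) mod 5; (1|5)=+1, (3|5)=-1; (−1)^{-2·0·2}·(+1)^0·(-1)^-2 = +1.
|Ram(-378427786, 667)| = 4, even; anisotropic at {11, 23, 29, 41}.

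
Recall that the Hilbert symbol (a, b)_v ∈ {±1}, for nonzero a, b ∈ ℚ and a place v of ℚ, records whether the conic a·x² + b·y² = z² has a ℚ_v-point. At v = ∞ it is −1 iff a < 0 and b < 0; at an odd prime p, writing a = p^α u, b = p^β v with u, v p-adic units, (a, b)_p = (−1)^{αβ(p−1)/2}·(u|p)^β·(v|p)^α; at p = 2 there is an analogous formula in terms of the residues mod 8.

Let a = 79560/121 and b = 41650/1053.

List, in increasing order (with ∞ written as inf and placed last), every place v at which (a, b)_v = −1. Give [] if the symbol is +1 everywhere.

Mod squares: a ≡ 2210, b ≡ 442. Check v ∈ {∞, 2, 3, 5, 7, 11, 13, 17}.
v=11: a=11^-2·(≡8), b=11^0·(≡6) mod 11; (8|11)=-1, (6|11)=-1; (−1)^{-2·0·5}·(-1)^0·(-1)^-2 = +1.
v=3: a=3^2·(≡2), b=3^-4·(≡1) mod 3; (2|3)=-1, (1|3)=+1; (−1)^{2·-4·1}·(-1)^-4·(+1)^2 = +1.
v=7: a=7^0·(≡6), b=7^2·(≡1) mod 7; (6|7)=-1, (1|7)=+1; (−1)^{0·2·3}·(-1)^2·(+1)^0 = +1.
v=5: a=5^1·(≡2), b=5^2·(≡2) mod 5; (2|5)=-1, (2|5)=-1; (−1)^{1·2·2}·(-1)^2·(-1)^1 = -1.
v=17: a=17^1·(≡11), b=17^1·(≡15) mod 17; (11|17)=-1, (15|17)=+1; (−1)^{1·1·8}·(-1)^1·(+1)^1 = -1.
v=2: v_2(a)=3, v_2(b)=1; units ≡ 1, 5 (mod 8); ε·ε+αω+βω = 0·0+3·1+1·0 ≡ 1  ⇒  (a,b)_2 = -1.
v=13: a=13^1·(≡9), b=13^-1·(≡8) mod 13; (9|13)=+1, (8|13)=-1; (−1)^{1·-1·6}·(+1)^-1·(-1)^1 = -1.
v=∞: 2210 > 0 and 442 > 0  ⇒  (a,b)_∞ = +1.
Ram(2210, 442) = {2, 5, 13, 17}; no ℚ_2-point on the conic.

[2, 5, 13, 17]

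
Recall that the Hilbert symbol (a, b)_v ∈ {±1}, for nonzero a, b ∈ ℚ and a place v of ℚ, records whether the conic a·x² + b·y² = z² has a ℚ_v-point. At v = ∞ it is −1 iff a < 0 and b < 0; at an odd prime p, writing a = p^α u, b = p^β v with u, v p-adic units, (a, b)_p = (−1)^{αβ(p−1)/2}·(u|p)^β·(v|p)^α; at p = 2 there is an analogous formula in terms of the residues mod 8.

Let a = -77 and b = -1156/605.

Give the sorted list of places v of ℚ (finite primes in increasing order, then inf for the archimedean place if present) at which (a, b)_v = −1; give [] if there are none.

[2, 5, 11, inf]

(a, b) ≡ (-77, -5) mod (ℚ^×)²; places V = {2, 5, 7, 11, 17, ∞}.
(a,b)_5: α=0, u≡3; β=-1, v≡4 (mod 5); (3|5)=-1, (4|5)=+1; sign (−1)^0·-1^-1·+1^0 = -1.
(a,b)_2: α=0, β=2; u≡3, v≡3 (mod 8); ε(u)ε(v)=1·1, αω(v)=0·1, βω(u)=2·1; sum ≡ 1  ⇒  -1.
(a,b)_7: α=1, u≡3; β=0, v≡2 (mod 7); (3|7)=-1, (2|7)=+1; sign (−1)^0·-1^0·+1^1 = +1.
(a,b)_11: α=1, u≡4; β=-2, v≡2 (mod 11); (4|11)=+1, (2|11)=-1; sign (−1)^0·+1^-2·-1^1 = -1.
(a,b)_17: α=0, u≡8; β=2, v≡3 (mod 17); (8|17)=+1, (3|17)=-1; sign (−1)^0·+1^2·-1^0 = +1.
(a,b)_∞: sgn(-77)=−, sgn(-5)=−, so -1.
|Ram(-77, -5)| = 4, even; anisotropic at {2, 5, 11, ∞}.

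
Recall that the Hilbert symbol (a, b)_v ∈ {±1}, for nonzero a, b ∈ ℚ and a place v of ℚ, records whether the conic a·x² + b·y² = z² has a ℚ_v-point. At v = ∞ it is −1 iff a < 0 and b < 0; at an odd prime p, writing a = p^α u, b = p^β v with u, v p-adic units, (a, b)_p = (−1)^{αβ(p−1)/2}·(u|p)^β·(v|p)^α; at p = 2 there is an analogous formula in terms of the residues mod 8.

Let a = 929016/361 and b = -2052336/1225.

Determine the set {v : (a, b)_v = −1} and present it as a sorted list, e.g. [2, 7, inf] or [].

[17, 23]

Mod squares: a ≡ 25806, b ≡ -759. Check v ∈ {∞, 2, 3, 5, 7, 11, 13, 17, 19, 23}.
v=17: a=17^1·(≡11), b=17^0·(≡6) mod 17; (11|17)=-1, (6|17)=-1; (−1)^{1·0·8}·(-1)^0·(-1)^1 = -1.
v=∞: 25806 > 0 and -759 < 0  ⇒  (a,b)_∞ = +1.
v=13: a=13^0·(≡1), b=13^2·(≡8) mod 13; (1|13)=+1, (8|13)=-1; (−1)^{0·2·6}·(+1)^2·(-1)^0 = +1.
v=23: a=23^1·(≡6), b=23^1·(≡9) mod 23; (6|23)=+1, (9|23)=+1; (−1)^{1·1·11}·(+1)^1·(+1)^1 = -1.
v=5: a=5^0·(≡1), b=5^-2·(≡1) mod 5; (1|5)=+1, (1|5)=+1; (−1)^{0·-2·2}·(+1)^-2·(+1)^0 = +1.
v=2: v_2(a)=3, v_2(b)=4; units ≡ 7, 1 (mod 8); ε·ε+αω+βω = 1·0+3·0+4·0 ≡ 0  ⇒  (a,b)_2 = +1.
v=11: a=11^1·(≡1), b=11^1·(≡7) mod 11; (1|11)=+1, (7|11)=-1; (−1)^{1·1·5}·(+1)^1·(-1)^1 = +1.
v=3: a=3^3·(≡1), b=3^1·(≡2) mod 3; (1|3)=+1, (2|3)=-1; (−1)^{3·1·1}·(+1)^1·(-1)^3 = +1.
v=7: a=7^0·(≡1), b=7^-2·(≡2) mod 7; (1|7)=+1, (2|7)=+1; (−1)^{0·-2·3}·(+1)^-2·(+1)^0 = +1.
v=19: a=19^-2·(≡11), b=19^0·(≡7) mod 19; (11|19)=+1, (7|19)=+1; (−1)^{-2·0·9}·(+1)^0·(+1)^-2 = +1.
Ram(25806, -759) = {17, 23}; no ℚ_17-point on the conic.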